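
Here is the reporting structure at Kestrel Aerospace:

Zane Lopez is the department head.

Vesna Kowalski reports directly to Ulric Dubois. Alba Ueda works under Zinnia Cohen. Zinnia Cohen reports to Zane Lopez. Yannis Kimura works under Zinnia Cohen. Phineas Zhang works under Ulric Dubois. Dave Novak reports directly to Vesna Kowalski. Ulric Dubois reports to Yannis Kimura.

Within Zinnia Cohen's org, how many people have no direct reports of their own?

The people in Zinnia Cohen's organization with no one reporting to them are Alba Ueda, Dave Novak, Phineas Zhang. That is 3.

3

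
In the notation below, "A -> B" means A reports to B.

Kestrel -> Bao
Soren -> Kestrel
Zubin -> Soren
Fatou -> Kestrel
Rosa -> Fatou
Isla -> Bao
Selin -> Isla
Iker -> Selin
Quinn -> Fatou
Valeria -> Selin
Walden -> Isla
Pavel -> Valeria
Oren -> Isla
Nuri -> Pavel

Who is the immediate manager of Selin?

Isla

Selin reports directly to Isla.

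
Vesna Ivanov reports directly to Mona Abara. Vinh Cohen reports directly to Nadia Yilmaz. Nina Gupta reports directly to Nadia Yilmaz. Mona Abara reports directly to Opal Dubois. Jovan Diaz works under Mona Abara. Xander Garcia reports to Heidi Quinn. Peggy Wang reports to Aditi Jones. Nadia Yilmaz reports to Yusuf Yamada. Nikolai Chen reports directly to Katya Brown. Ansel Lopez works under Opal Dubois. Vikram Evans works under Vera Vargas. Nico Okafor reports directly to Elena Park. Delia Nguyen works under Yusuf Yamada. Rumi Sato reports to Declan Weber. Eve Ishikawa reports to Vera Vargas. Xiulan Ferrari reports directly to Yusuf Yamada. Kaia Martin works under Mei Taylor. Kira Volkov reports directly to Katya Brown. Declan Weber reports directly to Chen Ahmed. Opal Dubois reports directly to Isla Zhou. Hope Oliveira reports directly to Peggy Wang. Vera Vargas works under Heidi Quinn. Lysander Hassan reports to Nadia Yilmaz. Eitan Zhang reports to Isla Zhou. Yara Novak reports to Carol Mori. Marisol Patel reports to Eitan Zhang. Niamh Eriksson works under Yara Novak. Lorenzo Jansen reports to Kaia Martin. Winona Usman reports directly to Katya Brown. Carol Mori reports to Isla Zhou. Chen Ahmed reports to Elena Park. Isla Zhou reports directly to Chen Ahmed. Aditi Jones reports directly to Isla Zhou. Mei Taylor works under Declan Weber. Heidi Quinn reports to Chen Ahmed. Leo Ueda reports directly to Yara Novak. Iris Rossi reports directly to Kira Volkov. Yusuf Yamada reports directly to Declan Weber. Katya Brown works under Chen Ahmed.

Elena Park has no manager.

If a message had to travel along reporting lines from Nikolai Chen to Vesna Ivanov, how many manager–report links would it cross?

Nikolai Chen is 2 levels below Chen Ahmed, and Vesna Ivanov is 4 levels below Chen Ahmed (their lowest common manager). The shortest path runs up from Nikolai Chen to Chen Ahmed and back down to Vesna Ivanov: 2 + 4 = 6 links.

6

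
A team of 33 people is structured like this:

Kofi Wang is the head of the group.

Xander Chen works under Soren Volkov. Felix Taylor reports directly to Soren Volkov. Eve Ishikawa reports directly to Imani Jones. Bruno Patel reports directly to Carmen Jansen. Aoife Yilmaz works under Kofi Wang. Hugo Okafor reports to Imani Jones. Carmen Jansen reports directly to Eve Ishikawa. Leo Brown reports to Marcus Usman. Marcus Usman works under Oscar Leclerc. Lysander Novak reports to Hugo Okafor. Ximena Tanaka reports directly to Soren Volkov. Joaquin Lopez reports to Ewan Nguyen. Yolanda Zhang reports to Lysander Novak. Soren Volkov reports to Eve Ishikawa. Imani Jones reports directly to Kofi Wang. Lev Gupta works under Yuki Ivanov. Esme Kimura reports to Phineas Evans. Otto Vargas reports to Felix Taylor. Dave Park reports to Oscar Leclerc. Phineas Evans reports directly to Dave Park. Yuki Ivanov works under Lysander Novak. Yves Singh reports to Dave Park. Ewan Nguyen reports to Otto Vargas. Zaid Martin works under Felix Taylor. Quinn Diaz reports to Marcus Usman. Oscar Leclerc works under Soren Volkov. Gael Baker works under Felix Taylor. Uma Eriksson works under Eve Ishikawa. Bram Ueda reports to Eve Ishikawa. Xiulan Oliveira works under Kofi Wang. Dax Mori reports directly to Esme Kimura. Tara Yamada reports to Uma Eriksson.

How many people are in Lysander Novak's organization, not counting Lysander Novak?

Lysander Novak directly manages Yuki Ivanov, Yolanda Zhang. Under Yuki Ivanov: Lev Gupta (1). Yolanda Zhang has no reports. So Lysander Novak's organization is 2 direct reports plus everyone under them: 2 + 1 = 3.

3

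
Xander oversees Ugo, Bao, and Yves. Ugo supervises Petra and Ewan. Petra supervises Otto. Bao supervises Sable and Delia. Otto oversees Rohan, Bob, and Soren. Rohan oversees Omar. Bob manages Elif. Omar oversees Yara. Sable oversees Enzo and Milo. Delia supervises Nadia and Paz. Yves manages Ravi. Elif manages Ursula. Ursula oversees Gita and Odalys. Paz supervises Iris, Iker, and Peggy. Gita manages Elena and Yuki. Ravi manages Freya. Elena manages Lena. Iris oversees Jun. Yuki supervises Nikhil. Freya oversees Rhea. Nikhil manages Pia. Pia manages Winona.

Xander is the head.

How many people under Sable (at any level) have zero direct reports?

The people in Sable's organization with no one reporting to them are Milo, Enzo. That is 2.

2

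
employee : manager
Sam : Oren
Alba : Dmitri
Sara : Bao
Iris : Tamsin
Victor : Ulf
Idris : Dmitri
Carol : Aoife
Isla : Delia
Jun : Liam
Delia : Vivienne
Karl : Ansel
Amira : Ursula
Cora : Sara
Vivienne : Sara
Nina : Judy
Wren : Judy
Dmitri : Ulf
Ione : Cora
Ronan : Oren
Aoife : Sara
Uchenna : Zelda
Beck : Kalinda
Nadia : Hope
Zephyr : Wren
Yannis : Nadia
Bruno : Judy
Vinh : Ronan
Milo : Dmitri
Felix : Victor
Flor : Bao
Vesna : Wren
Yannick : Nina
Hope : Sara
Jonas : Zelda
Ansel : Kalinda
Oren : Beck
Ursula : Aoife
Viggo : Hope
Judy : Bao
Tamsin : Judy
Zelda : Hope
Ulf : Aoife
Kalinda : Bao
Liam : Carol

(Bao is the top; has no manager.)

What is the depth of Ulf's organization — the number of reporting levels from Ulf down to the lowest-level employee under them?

2

The longest chain under Ulf runs Ulf → Victor → Felix, which is 2 levels below Ulf.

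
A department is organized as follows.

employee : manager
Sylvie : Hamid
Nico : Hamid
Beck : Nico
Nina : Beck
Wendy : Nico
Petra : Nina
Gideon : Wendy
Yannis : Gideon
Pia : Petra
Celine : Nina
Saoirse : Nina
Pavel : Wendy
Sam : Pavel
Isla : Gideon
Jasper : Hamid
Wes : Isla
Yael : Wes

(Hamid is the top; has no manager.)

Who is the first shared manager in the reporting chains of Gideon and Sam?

Gideon's chain of managers is Wendy, Nico, Hamid. Sam's chain of managers is Pavel, Wendy, Nico, Hamid. The first manager that appears in both chains is Wendy.

Wendy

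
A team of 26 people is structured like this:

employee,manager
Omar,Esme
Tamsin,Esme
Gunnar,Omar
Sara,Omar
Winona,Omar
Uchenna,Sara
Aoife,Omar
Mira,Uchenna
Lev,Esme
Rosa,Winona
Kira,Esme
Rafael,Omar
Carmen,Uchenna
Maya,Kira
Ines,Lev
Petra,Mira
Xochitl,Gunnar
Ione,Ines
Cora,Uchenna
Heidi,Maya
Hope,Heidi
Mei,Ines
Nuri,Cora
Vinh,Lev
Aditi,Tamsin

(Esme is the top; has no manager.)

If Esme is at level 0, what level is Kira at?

1

Chain from Kira up to Esme: Kira → Esme. That is 1 step up, so Kira is 1 level below Esme.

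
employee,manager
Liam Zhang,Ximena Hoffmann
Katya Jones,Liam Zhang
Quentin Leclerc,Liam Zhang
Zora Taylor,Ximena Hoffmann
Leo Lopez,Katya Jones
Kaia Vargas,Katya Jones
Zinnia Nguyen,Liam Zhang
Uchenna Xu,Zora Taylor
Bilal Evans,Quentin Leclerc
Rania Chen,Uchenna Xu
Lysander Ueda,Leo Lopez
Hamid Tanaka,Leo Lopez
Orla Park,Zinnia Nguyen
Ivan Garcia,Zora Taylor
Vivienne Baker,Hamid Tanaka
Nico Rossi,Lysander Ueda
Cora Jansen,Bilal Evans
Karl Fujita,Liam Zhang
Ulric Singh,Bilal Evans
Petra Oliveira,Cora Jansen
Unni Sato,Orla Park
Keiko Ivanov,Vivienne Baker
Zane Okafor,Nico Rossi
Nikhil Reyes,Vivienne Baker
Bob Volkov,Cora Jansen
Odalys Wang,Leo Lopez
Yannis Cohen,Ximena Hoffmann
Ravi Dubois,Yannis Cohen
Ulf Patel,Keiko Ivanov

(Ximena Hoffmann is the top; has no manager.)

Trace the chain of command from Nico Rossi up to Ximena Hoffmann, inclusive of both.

Nico Rossi reports to Lysander Ueda. Lysander Ueda reports to Leo Lopez. Leo Lopez reports to Katya Jones. Katya Jones reports to Liam Zhang. Liam Zhang reports to Ximena Hoffmann. Ximena Hoffmann is at the top.

Nico Rossi -> Lysander Ueda -> Leo Lopez -> Katya Jones -> Liam Zhang -> Ximena Hoffmann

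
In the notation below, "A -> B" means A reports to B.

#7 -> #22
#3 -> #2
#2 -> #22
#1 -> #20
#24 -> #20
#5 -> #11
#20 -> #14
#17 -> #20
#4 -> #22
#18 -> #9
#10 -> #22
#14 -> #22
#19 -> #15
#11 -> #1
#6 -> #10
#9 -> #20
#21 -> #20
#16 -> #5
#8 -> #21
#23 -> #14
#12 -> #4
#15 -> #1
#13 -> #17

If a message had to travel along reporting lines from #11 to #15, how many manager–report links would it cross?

#11 is 1 level below #1, and #15 is 1 level below #1 (their lowest common manager). The shortest path runs up from #11 to #1 and back down to #15: 1 + 1 = 2 links.

2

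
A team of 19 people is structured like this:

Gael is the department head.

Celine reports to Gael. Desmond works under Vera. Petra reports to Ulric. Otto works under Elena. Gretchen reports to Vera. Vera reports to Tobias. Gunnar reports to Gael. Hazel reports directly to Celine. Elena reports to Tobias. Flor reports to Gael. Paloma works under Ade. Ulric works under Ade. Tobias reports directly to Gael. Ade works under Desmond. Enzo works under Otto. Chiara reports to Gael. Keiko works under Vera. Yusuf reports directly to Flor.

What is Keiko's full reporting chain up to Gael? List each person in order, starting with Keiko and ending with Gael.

Keiko reports to Vera. Vera reports to Tobias. Tobias reports to Gael. Gael is at the top.

Keiko -> Vera -> Tobias -> Gael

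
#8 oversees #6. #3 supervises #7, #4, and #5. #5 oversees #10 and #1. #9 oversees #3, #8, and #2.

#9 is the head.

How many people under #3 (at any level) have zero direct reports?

4

The people in #3's organization with no one reporting to them are #7, #4, #1, #10. That is 4.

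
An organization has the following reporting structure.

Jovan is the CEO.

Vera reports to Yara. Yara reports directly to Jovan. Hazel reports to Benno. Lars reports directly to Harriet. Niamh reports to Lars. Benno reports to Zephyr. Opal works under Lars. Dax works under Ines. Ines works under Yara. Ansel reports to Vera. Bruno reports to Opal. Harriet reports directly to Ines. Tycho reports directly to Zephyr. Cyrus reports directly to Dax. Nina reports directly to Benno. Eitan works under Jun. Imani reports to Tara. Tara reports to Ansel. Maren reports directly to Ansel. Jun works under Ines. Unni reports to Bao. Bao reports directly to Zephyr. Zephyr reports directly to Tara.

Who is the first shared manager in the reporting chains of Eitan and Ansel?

Yara

Eitan's chain of managers is Jun, Ines, Yara, Jovan. Ansel's chain of managers is Vera, Yara, Jovan. The first manager that appears in both chains is Yara.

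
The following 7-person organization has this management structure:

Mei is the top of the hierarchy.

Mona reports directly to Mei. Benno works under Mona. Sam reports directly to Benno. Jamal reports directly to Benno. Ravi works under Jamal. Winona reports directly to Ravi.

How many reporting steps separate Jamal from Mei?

Chain from Jamal up to Mei: Jamal → Benno → Mona → Mei. That is 3 steps up, so Jamal is 3 levels below Mei.

3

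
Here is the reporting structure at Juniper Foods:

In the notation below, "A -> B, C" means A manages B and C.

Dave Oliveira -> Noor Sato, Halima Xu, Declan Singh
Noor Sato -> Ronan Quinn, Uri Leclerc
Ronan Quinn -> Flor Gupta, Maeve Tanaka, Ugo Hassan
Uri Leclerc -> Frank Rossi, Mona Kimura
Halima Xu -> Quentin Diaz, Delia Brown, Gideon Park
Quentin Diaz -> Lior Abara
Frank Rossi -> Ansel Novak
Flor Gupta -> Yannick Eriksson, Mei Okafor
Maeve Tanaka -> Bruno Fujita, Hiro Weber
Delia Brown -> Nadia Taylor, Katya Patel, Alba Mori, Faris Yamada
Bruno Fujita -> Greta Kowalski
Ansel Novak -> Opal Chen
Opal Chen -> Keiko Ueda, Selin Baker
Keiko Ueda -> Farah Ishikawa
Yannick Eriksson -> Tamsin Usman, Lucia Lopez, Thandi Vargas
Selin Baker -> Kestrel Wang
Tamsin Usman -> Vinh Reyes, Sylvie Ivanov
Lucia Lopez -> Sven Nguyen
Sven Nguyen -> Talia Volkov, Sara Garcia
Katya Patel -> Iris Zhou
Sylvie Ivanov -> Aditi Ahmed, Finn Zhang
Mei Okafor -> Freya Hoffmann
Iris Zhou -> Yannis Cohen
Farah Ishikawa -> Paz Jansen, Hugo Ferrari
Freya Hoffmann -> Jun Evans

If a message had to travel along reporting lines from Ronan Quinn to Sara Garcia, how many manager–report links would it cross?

Sara Garcia is in Ronan Quinn's organization: the chain from Sara Garcia up to Ronan Quinn is Sara Garcia → Sven Nguyen → Lucia Lopez → Yannick Eriksson → Flor Gupta → Ronan Quinn, which is 5 links.

5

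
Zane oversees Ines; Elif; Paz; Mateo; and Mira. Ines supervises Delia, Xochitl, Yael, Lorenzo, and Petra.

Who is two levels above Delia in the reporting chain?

Delia reports to Ines, and Ines reports to Zane. So Delia's skip-level manager is Zane.

Zane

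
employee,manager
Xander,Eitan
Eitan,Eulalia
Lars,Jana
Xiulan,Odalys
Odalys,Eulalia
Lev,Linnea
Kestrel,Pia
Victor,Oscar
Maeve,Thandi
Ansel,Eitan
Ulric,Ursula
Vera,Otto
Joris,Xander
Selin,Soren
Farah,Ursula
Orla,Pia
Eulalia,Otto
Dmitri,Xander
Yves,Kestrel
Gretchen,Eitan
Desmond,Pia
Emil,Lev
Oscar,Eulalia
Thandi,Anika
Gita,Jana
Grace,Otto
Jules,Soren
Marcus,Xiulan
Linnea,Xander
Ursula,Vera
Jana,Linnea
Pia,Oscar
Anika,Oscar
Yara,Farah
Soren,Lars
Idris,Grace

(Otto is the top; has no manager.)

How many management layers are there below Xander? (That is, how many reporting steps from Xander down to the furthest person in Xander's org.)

The longest chain under Xander runs Xander → Linnea → Jana → Lars → Soren → Selin, which is 5 levels below Xander.

5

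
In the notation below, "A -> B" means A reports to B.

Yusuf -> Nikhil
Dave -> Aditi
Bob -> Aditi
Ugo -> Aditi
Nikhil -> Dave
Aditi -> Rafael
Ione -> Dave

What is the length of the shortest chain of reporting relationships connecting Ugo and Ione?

3

Ugo is 1 level below Aditi, and Ione is 2 levels below Aditi (their lowest common manager). The shortest path runs up from Ugo to Aditi and back down to Ione: 1 + 2 = 3 links.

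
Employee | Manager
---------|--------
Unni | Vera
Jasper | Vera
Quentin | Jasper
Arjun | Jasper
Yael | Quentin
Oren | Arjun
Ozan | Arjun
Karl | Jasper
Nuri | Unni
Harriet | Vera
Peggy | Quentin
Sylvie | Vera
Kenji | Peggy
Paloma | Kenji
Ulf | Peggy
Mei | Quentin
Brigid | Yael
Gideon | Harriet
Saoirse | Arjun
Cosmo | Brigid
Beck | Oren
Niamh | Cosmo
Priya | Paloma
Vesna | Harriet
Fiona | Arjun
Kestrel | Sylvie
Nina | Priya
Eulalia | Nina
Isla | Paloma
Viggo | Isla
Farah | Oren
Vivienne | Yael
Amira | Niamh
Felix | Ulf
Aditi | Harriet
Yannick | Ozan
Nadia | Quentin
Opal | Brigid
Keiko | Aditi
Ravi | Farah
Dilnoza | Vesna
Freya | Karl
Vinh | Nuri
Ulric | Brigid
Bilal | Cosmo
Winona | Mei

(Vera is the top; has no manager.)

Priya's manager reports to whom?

Priya reports to Paloma, and Paloma reports to Kenji. So Priya's skip-level manager is Kenji.

Kenji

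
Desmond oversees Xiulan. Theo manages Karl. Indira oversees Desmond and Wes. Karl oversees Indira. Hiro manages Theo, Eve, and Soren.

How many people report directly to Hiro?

Hiro directly manages Theo, Eve, Soren. That is 3 direct reports.

3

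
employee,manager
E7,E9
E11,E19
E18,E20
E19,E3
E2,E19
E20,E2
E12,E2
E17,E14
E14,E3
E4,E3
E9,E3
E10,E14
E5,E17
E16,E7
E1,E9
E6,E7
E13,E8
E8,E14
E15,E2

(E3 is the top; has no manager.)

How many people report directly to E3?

E3 directly manages E9, E14, E19, E4. That is 4 direct reports.

4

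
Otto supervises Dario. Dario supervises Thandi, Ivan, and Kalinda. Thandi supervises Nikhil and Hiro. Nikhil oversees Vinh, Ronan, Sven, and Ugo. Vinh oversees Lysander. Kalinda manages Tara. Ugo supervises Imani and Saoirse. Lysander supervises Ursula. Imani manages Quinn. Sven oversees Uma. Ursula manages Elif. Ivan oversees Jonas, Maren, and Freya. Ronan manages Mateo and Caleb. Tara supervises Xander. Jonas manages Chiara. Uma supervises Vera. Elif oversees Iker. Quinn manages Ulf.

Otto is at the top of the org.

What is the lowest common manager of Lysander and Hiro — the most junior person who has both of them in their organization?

Thandi

Lysander's chain of managers is Vinh, Nikhil, Thandi, Dario, Otto. Hiro's chain of managers is Thandi, Dario, Otto. The first manager that appears in both chains is Thandi.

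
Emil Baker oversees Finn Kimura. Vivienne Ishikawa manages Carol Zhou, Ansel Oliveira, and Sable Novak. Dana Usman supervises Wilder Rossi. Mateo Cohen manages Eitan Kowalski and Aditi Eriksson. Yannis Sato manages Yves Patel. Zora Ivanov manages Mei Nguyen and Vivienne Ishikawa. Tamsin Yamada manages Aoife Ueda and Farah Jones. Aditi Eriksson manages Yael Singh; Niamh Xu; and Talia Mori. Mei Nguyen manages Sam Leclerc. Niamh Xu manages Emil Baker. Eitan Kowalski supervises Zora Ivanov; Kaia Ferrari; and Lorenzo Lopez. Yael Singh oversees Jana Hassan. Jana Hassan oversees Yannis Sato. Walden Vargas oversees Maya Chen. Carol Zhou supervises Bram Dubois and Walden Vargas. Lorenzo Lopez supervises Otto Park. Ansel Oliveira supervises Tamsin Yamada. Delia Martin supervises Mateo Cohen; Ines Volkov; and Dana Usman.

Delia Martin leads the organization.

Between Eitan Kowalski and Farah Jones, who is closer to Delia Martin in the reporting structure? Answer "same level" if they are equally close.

Eitan Kowalski is 2 levels below Delia Martin; Farah Jones is 7. Eitan Kowalski is higher.

Eitan Kowalski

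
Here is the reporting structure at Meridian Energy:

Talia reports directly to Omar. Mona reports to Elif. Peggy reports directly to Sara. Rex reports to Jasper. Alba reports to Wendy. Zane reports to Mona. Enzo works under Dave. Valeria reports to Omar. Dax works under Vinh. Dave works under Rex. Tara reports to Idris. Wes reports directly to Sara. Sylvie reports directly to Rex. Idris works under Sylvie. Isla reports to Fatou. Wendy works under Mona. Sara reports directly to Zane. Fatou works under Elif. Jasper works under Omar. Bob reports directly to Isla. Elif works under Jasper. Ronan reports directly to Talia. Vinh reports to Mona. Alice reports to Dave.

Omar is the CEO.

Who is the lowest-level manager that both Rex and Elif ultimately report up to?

Jasper

Rex's chain of managers is Jasper, Omar. Elif's chain of managers is Jasper, Omar. The first manager that appears in both chains is Jasper.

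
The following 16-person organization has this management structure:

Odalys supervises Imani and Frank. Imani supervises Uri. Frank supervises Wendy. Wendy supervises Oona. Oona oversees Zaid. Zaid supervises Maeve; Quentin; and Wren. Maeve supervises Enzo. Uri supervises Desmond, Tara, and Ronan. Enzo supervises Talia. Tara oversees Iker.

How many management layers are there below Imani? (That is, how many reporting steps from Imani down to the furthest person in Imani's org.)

The longest chain under Imani runs Imani → Uri → Tara → Iker, which is 3 levels below Imani.

3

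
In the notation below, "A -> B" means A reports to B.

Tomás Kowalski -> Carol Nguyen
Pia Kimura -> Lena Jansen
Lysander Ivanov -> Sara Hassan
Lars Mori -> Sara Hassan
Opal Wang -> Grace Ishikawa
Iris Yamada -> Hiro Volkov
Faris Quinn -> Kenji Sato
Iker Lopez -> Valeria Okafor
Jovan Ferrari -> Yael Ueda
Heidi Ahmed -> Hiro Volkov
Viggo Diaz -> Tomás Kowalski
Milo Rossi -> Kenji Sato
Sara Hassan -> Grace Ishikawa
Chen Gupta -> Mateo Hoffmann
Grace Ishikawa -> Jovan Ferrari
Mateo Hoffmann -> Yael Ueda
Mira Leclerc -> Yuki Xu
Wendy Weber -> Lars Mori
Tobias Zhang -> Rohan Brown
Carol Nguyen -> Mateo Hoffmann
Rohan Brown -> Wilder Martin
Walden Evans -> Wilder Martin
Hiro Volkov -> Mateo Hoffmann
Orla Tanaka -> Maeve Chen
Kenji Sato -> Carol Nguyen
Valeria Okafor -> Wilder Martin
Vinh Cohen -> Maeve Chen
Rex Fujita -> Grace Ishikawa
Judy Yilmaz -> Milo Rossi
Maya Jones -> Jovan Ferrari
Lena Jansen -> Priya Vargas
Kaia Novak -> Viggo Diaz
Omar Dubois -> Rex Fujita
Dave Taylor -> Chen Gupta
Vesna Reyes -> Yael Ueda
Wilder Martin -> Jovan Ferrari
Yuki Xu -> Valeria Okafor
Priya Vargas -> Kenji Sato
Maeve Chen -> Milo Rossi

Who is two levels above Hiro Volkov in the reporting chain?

Yael Ueda

Hiro Volkov reports to Mateo Hoffmann, and Mateo Hoffmann reports to Yael Ueda. So Hiro Volkov's skip-level manager is Yael Ueda.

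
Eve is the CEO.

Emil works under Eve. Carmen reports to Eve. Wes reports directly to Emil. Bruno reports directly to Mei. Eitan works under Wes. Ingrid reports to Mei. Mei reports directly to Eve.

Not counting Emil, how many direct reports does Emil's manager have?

2

Emil reports to Eve. Eve's other direct reports are Mei, Carmen — 2 peers.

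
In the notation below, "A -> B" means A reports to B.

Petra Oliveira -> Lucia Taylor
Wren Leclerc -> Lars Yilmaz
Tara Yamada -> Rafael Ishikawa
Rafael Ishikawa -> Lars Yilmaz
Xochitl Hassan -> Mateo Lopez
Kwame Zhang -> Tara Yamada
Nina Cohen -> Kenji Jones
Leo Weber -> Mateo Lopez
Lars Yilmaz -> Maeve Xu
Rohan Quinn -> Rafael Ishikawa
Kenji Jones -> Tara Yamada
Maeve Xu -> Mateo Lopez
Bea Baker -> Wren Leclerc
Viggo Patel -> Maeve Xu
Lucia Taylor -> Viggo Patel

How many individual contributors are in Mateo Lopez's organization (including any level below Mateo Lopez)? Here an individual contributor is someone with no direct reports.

The people in Mateo Lopez's organization with no one reporting to them are Leo Weber, Xochitl Hassan, Bea Baker, Rohan Quinn, Nina Cohen, Kwame Zhang, Petra Oliveira. That is 7.

7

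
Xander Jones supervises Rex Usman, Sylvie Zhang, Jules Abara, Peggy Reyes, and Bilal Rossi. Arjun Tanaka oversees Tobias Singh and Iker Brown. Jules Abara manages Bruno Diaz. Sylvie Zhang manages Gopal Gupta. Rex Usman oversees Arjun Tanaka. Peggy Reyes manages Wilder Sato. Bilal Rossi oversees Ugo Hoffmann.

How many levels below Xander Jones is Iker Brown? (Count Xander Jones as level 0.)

Chain from Iker Brown up to Xander Jones: Iker Brown → Arjun Tanaka → Rex Usman → Xander Jones. That is 3 steps up, so Iker Brown is 3 levels below Xander Jones.

3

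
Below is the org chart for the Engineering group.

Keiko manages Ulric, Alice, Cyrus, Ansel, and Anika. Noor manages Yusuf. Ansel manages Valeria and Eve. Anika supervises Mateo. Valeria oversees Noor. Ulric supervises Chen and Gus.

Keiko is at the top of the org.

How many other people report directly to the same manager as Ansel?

4

Ansel reports to Keiko. Keiko's other direct reports are Ulric, Anika, Alice, Cyrus — 4 peers.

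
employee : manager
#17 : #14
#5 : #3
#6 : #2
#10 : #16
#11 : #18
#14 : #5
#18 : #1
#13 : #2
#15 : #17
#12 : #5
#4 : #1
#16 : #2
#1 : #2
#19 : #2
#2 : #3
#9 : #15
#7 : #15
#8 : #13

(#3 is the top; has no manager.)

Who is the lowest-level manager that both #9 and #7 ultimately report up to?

#15

#9's chain of managers is #15, #17, #14, #5, #3. #7's chain of managers is #15, #17, #14, #5, #3. The first manager that appears in both chains is #15.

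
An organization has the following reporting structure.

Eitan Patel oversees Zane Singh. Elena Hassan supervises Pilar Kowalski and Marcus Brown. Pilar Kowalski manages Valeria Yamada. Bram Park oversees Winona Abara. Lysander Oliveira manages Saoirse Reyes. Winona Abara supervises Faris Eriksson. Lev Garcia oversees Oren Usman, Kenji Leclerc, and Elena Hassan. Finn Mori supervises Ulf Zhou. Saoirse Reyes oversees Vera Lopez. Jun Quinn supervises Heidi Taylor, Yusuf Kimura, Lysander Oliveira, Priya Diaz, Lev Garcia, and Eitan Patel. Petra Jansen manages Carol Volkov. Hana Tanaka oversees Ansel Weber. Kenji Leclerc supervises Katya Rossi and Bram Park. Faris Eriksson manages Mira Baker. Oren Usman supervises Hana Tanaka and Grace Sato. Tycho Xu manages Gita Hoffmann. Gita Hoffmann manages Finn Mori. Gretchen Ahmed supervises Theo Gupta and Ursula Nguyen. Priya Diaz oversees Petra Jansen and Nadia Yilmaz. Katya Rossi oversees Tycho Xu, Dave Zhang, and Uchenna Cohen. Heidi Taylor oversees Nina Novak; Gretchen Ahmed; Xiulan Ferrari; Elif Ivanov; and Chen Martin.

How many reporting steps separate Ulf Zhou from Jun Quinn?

Chain from Ulf Zhou up to Jun Quinn: Ulf Zhou → Finn Mori → Gita Hoffmann → Tycho Xu → Katya Rossi → Kenji Leclerc → Lev Garcia → Jun Quinn. That is 7 steps up, so Ulf Zhou is 7 levels below Jun Quinn.

7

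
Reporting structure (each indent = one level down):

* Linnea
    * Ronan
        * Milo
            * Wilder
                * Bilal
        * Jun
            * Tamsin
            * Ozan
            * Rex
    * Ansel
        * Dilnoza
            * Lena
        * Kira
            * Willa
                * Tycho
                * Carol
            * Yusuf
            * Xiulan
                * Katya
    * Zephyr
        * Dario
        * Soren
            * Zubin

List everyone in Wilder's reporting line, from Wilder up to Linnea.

Wilder -> Milo -> Ronan -> Linnea

Wilder reports to Milo. Milo reports to Ronan. Ronan reports to Linnea. Linnea is at the top.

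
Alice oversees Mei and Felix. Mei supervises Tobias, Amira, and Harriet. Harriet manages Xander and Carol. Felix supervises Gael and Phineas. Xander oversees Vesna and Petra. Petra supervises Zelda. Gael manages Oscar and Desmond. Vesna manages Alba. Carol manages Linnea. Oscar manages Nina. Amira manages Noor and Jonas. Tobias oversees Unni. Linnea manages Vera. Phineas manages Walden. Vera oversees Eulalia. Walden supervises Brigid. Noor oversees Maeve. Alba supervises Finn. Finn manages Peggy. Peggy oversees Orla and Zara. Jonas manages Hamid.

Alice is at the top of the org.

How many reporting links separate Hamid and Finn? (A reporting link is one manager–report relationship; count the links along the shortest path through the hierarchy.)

8

Hamid is 3 levels below Mei, and Finn is 5 levels below Mei (their lowest common manager). The shortest path runs up from Hamid to Mei and back down to Finn: 3 + 5 = 8 links.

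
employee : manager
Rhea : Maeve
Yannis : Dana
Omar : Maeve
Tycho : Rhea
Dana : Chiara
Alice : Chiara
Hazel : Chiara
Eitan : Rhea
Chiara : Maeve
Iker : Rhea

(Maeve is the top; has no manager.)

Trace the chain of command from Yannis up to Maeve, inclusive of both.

Yannis reports to Dana. Dana reports to Chiara. Chiara reports to Maeve. Maeve is at the top.

Yannis -> Dana -> Chiara -> Maeve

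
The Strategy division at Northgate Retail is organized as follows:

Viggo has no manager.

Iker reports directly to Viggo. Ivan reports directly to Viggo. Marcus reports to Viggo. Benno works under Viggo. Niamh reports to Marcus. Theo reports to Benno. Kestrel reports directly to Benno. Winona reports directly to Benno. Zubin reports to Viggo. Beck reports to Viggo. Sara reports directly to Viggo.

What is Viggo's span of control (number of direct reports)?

Viggo directly manages Iker, Ivan, Marcus, Benno, Zubin, Beck, Sara. That is 7 direct reports.

7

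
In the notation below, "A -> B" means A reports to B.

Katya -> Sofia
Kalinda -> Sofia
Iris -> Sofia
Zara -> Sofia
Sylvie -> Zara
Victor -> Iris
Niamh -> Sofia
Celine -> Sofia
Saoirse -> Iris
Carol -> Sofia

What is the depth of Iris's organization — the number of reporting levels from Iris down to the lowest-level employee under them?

The longest chain under Iris runs Iris → Saoirse, which is 1 level below Iris.

1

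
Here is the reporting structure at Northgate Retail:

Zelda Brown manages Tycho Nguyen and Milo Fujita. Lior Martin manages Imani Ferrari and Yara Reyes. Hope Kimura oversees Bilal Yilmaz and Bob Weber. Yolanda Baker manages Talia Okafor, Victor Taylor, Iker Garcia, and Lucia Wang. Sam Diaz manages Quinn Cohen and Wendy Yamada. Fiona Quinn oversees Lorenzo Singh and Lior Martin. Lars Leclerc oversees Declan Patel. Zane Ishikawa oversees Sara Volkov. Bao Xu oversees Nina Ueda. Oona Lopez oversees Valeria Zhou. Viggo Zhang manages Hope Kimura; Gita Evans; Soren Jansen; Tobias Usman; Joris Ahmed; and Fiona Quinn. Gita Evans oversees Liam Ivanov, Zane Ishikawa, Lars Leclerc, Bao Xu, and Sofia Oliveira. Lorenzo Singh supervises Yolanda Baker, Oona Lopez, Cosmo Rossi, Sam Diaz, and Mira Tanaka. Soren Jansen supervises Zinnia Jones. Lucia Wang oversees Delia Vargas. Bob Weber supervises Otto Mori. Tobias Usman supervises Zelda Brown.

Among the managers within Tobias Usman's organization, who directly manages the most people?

Direct-report counts within Tobias Usman's organization: Tobias Usman has 1; Zelda Brown has 2. The largest is 2, held by Zelda Brown.

Zelda Brown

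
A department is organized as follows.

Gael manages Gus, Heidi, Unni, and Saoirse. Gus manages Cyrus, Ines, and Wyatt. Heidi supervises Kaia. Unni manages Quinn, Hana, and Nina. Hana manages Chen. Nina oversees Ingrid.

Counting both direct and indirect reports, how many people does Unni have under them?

Unni directly manages Quinn, Hana, Nina. Quinn has no reports. Under Hana: Chen (1). Under Nina: Ingrid (1). So Unni's organization is 3 direct reports plus everyone under them: 1 + 2 + 2 = 5.

5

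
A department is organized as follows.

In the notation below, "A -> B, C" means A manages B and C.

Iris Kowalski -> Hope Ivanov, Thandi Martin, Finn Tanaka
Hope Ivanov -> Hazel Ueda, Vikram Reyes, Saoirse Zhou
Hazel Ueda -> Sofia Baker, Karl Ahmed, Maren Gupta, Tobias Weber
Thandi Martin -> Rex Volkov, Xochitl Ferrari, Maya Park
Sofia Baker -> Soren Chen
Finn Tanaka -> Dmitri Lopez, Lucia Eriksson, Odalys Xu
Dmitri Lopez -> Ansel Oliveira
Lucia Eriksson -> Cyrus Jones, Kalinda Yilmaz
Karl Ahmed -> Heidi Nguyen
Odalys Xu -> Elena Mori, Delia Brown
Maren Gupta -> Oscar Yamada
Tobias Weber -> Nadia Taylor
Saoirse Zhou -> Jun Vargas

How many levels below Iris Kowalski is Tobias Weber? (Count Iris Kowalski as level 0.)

3

Chain from Tobias Weber up to Iris Kowalski: Tobias Weber → Hazel Ueda → Hope Ivanov → Iris Kowalski. That is 3 steps up, so Tobias Weber is 3 levels below Iris Kowalski.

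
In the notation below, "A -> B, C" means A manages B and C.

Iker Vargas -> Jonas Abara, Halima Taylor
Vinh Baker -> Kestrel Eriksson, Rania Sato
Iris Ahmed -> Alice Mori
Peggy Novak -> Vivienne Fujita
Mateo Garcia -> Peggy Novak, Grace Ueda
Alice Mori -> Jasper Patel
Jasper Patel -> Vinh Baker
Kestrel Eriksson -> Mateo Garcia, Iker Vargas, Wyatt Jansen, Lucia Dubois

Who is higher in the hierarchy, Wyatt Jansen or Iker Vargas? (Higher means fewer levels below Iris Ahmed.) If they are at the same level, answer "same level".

same level

Both Wyatt Jansen and Iker Vargas are 5 levels below Iris Ahmed.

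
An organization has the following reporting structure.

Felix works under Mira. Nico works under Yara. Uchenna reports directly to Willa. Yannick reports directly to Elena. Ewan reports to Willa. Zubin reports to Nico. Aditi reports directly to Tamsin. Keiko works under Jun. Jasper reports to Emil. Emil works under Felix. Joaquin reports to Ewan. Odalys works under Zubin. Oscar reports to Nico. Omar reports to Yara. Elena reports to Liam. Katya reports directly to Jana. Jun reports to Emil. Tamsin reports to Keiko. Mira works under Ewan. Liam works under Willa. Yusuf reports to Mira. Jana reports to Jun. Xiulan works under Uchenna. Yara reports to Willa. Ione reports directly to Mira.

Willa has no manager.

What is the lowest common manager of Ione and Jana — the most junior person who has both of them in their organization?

Ione's chain of managers is Mira, Ewan, Willa. Jana's chain of managers is Jun, Emil, Felix, Mira, Ewan, Willa. The first manager that appears in both chains is Mira.

Mira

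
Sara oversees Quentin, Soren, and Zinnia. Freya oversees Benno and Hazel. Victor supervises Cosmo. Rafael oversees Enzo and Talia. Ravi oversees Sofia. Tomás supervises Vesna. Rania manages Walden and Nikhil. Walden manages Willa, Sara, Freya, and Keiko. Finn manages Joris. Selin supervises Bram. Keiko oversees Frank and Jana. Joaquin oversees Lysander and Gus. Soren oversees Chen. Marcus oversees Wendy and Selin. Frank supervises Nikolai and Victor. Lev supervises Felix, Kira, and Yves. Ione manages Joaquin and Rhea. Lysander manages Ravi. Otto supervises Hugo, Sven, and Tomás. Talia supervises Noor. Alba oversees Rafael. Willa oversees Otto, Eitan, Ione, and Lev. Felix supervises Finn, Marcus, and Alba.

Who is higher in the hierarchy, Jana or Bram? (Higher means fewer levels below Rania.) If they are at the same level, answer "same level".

Jana

Jana is 3 levels below Rania; Bram is 7. Jana is higher.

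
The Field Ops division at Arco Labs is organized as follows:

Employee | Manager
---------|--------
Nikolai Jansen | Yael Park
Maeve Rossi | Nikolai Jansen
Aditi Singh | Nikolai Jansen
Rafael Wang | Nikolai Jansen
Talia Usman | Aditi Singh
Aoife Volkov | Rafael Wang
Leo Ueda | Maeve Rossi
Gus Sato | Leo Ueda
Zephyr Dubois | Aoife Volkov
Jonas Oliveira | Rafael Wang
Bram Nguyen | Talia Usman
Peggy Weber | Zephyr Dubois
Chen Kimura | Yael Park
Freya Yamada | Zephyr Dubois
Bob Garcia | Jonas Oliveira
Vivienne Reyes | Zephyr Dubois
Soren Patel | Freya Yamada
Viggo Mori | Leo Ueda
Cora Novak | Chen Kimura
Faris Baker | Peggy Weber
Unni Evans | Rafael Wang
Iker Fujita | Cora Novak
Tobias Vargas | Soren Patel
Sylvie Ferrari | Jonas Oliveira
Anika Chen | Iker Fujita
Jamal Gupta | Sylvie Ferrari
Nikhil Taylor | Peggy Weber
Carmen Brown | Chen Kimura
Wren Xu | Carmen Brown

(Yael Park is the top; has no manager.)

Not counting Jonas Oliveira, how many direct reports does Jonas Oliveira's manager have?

Jonas Oliveira reports to Rafael Wang. Rafael Wang's other direct reports are Aoife Volkov, Unni Evans — 2 peers.

2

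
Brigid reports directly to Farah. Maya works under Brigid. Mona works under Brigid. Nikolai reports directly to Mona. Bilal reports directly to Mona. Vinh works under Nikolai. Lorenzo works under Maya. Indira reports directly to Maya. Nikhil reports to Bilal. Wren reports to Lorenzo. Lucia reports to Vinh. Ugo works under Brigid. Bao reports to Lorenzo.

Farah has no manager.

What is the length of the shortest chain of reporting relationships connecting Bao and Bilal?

5

Bao is 3 levels below Brigid, and Bilal is 2 levels below Brigid (their lowest common manager). The shortest path runs up from Bao to Brigid and back down to Bilal: 3 + 2 = 5 links.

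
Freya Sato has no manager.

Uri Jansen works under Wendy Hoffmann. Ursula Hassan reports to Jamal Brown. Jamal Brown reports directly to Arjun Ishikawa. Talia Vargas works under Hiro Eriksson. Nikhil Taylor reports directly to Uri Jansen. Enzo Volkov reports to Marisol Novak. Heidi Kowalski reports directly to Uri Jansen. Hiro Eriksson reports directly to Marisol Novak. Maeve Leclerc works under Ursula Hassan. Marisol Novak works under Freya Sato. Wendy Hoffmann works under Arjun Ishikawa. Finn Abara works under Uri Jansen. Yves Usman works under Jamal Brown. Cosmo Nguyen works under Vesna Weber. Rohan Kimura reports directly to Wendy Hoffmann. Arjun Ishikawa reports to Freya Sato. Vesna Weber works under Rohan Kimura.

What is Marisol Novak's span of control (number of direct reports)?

Marisol Novak directly manages Hiro Eriksson, Enzo Volkov. That is 2 direct reports.

2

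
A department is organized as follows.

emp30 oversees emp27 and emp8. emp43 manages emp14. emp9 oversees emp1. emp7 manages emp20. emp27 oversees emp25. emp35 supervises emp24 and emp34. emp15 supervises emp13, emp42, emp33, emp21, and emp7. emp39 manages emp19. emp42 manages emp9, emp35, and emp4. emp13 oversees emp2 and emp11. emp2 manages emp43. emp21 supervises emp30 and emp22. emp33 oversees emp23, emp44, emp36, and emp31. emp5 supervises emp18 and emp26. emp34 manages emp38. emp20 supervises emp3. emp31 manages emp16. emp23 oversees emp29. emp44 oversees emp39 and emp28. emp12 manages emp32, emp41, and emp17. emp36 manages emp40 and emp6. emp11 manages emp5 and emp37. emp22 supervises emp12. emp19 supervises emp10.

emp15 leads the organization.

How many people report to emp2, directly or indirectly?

emp2 directly manages emp43. Under emp43: emp14 (1). That's 2 in total.

2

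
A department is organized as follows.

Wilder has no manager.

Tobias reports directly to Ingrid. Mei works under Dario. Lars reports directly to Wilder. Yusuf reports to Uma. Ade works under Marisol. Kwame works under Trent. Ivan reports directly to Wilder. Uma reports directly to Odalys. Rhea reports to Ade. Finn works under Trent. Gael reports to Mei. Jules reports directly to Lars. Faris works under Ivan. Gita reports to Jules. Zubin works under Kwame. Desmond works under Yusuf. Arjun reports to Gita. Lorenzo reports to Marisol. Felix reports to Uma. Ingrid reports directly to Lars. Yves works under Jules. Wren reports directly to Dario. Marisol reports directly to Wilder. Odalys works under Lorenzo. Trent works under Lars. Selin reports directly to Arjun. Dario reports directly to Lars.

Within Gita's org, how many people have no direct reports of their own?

1

The only person in Gita's organization with no one reporting to them is Selin. That is 1.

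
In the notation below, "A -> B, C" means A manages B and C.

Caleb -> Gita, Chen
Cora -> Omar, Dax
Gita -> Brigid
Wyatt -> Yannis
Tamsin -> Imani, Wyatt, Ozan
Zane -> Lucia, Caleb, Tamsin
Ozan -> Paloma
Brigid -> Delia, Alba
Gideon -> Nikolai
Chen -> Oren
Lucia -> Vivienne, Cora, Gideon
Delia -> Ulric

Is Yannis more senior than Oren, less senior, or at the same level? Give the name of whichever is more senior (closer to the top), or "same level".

same level

Both Yannis and Oren are 3 levels below Zane.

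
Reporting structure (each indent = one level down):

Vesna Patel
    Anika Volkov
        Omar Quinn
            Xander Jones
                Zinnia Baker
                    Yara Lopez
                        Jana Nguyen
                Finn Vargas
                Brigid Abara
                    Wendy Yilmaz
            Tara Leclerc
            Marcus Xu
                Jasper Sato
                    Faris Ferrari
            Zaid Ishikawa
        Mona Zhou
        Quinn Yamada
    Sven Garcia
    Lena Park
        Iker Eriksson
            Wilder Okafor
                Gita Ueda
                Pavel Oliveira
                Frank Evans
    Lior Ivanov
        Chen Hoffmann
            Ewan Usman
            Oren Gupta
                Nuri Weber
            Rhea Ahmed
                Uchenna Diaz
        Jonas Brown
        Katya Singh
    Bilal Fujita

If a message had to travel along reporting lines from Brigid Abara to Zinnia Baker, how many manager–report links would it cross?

2

Brigid Abara is 1 level below Xander Jones, and Zinnia Baker is 1 level below Xander Jones (their lowest common manager). The shortest path runs up from Brigid Abara to Xander Jones and back down to Zinnia Baker: 1 + 1 = 2 links.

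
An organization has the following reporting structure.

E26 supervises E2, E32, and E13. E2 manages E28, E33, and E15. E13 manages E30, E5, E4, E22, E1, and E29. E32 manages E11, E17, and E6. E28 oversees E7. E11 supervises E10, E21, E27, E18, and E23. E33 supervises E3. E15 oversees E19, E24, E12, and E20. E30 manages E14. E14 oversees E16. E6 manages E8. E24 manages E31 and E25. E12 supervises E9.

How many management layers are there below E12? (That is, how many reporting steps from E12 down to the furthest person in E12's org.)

1

The longest chain under E12 runs E12 → E9, which is 1 level below E12.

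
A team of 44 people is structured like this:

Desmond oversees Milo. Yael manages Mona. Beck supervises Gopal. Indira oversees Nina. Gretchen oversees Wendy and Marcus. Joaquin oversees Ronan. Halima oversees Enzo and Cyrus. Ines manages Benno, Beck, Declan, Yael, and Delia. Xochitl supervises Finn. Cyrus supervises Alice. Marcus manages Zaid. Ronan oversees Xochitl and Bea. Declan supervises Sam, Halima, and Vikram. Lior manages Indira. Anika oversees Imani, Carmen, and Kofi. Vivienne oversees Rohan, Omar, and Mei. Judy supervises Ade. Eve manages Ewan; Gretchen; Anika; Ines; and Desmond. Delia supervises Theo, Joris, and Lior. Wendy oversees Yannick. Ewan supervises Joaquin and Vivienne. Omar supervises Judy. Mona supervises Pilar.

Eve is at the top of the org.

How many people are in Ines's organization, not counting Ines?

19

Ines directly manages Benno, Beck, Declan, Yael, Delia. Benno has no reports. Under Beck: Gopal (1). Under Declan: Vikram, Halima, Cyrus, Alice, Enzo, Sam (6). Under Yael: Mona, Pilar (2). Under Delia: Lior, Indira, Nina, Joris, Theo (5). So Ines's organization is 5 direct reports plus everyone under them: 1 + 2 + 7 + 3 + 6 = 19.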